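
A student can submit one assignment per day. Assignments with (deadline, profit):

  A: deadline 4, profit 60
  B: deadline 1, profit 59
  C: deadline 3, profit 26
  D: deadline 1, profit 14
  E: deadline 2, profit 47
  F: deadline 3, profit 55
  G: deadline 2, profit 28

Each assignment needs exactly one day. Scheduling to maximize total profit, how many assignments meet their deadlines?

4

Profit order: A=60 B=59 F=55 E=47 G=28 C=26 D=14
Assign: A→slot 4, B→slot 1, F→slot 3, E→slot 2, G skipped, C skipped, D skipped.
Slots: [1:B] [2:E] [3:F] [4:A]
4 of 7 scheduled.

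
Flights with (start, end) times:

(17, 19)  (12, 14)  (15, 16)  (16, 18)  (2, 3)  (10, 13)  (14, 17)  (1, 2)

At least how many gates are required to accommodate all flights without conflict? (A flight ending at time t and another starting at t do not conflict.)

2

starts: [1, 2, 10, 12, 14, 15, 16, 17]
ends:   [2, 3, 13, 14, 16, 17, 18, 19]
s1→1 e2→0 s2→1 e3→0 s10→1 s12→2  — peak 2.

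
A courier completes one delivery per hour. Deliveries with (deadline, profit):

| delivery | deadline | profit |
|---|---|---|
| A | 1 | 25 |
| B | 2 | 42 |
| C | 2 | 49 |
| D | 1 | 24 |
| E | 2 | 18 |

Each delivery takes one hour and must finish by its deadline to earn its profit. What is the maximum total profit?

Sort by profit descending; place each in the latest free slot ≤ its deadline.
By profit: C(d2,49), B(d2,42), A(d1,25), D(d1,24), E(d2,18)
C→slot 2; B→slot 1; A skipped; D skipped; E skipped.
Profit = 42 + 49 = 91

91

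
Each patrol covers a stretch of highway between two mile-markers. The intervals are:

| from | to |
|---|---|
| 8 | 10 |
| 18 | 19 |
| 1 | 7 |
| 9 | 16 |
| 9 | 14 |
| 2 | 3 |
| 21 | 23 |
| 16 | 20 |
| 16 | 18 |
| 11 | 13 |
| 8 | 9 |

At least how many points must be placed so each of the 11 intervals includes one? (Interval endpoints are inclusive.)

5

Process intervals by earliest right end; each time one isn't hit yet, stab at its right endpoint.
Sorted: [2,3] [1,7] [8,9] [8,10] [11,13] [9,14] [9,16] [16,18] [18,19] [16,20] [21,23]
{[2,3],[1,7]} hit by 3; {[8,9],[8,10]} hit by 9; {[11,13],[9,14],[9,16]} hit by 13; {[16,18],[18,19],[16,20]} hit by 18; {[21,23]} hit by 23.
Points: 3, 9, 13, 18, 23 (5 total).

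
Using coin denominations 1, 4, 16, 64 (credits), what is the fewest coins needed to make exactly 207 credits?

9

Greedy: take as many of the largest coin as possible, then repeat with the remainder.
207 − 3×64→15 − 3×4→3 − 3×1→0
Total coins = 3 + 3 + 3 = 9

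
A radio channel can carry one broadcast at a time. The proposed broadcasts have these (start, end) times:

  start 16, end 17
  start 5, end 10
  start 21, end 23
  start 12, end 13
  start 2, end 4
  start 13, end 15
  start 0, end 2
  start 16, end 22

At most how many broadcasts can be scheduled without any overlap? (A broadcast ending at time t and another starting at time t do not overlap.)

7

Sorted by end: (0,2)  (2,4)  (5,10)  (12,13)  (13,15)  (16,17)  (16,22)  (21,23)
take (0,2); take (2,4); take (5,10); take (12,13); take (13,15); take (16,17); skip (16,22); take (21,23).
Selected 7 broadcasts.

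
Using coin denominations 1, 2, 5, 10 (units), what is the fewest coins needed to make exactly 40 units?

Use the largest denomination that fits, subtract, and repeat.
40 − 4×10→0
Total coins = 4 = 4

4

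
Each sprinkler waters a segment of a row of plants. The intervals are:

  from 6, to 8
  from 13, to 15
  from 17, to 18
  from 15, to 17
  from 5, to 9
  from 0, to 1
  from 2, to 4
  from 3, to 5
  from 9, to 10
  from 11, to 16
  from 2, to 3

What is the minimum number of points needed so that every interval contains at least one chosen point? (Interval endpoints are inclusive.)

Process intervals by earliest right end; each time one isn't hit yet, stab at its right endpoint.
Sorted: [0,1] [2,3] [2,4] [3,5] [6,8] [5,9] [9,10] [13,15] [11,16] [15,17] [17,18]
{[0,1]} hit by 1; {[2,3],[2,4],[3,5]} hit by 3; {[6,8],[5,9]} hit by 8; {[9,10]} hit by 10; {[13,15],[11,16],[15,17]} hit by 15; {[17,18]} hit by 18.
Points: 1, 3, 8, 10, 15, 18 (6 total).

6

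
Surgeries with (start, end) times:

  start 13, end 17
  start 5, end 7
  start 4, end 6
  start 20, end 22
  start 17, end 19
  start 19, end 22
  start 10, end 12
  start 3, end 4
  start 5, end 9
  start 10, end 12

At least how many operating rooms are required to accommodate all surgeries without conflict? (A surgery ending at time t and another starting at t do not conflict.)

3

starts: [3, 4, 5, 5, 10, 10, 13, 17, 19, 20]
ends:   [4, 6, 7, 9, 12, 12, 17, 19, 22, 22]
s3→1 e4→0 s4→1 s5→2 s5→3  — peak 3.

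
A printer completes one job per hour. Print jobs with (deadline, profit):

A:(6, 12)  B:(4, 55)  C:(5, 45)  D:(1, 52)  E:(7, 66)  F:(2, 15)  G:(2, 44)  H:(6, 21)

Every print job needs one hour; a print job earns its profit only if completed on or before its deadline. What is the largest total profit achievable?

Profit order: E=66 B=55 D=52 C=45 G=44 H=21 F=15 A=12
Assign: E→slot 7, B→slot 4, D→slot 1, C→slot 5, G→slot 2, H→slot 6, F skipped, A→slot 3.
Slots: [1:D] [2:G] [3:A] [4:B] [5:C] [6:H] [7:E]
Profit = 52 + 44 + 12 + 55 + 45 + 21 + 66 = 295

295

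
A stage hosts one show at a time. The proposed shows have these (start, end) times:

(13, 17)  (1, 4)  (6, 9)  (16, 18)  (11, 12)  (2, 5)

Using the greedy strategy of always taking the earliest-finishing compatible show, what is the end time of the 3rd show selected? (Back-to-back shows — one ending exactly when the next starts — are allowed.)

12

By end time: (1,4), (2,5), (6,9), (11,12), (13,17), (16,18).
Pick (1,4); next start ≥ 4 → (6,9); next start ≥ 9 → (11,12); next start ≥ 12 → (13,17).
Selected: (1,4) (6,9) (11,12) (13,17)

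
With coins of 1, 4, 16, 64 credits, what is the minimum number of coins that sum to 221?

Greedy: take as many of the largest coin as possible, then repeat with the remainder.
221 = 3×64 + 1×16 + 3×4 + 1×1
Total coins = 3 + 1 + 3 + 1 = 8

8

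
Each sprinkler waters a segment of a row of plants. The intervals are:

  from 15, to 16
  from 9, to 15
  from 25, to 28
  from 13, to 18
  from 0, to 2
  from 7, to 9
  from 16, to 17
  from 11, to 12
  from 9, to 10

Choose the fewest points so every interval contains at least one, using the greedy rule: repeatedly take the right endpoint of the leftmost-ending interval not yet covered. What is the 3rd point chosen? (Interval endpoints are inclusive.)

By right end: [0,2]  [7,9]  [9,10]  [11,12]  [9,15]  [15,16]  [16,17]  [13,18]  [25,28]
[0,2] uncovered → point at 2; [7,9] uncovered → point at 9; [11,12] uncovered → point at 12; [15,16] uncovered → point at 16; [25,28] uncovered → point at 28.
Points: 2, 9, 12, 16, 28 (5 total).

12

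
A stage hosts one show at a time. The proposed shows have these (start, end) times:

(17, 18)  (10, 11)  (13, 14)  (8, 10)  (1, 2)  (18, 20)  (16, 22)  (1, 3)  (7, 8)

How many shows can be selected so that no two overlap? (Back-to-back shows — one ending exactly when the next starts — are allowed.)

7

Sorted by end: (1,2)  (1,3)  (7,8)  (8,10)  (10,11)  (13,14)  (17,18)  (18,20)  (16,22)
take (1,2); take (7,8); take (8,10); take (10,11); take (13,14); take (17,18); take (18,20).
Selected 7 shows.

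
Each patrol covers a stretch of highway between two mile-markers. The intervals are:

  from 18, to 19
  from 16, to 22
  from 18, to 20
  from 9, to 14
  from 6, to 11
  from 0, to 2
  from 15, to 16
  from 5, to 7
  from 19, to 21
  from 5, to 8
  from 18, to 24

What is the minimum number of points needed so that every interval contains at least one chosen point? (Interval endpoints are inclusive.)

5

Sort by right endpoint; whenever an interval is uncovered, place a point at its right end.
By right end: [0,2]  [5,7]  [5,8]  [6,11]  [9,14]  [15,16]  [18,19]  [18,20]  [19,21]  [16,22]  [18,24]
[0,2] uncovered → point at 2; [5,7] uncovered → point at 7; [9,14] uncovered → point at 14; [15,16] uncovered → point at 16; [18,19] uncovered → point at 19.
Points: 2, 7, 14, 16, 19 (5 total).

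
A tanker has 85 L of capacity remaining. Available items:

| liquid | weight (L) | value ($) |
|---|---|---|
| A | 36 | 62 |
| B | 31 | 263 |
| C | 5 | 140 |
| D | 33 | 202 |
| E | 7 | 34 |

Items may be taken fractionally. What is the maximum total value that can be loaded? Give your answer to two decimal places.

654.50

Sort by value per unit weight and fill in that order.
Order: C (140/5=28.00) > B (263/31=8.48) > D (202/33=6.12) > E (34/7=4.86) > A (62/36=1.72)
Fill: take C (5 @ 140) → take B (31 @ 263) → take D (33 @ 202) → take E (7 @ 34) → take 9/36 of A → 15.50; 85/85 used.
Total value = 654.50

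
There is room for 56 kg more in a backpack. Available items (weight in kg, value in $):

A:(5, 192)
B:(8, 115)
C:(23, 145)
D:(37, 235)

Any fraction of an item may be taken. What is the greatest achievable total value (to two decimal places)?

Order: A (192/5=38.40) > B (115/8=14.38) > D (235/37=6.35) > C (145/23=6.30)
Fill: take A (5 @ 192) → take B (8 @ 115) → take D (37 @ 235) → take 6/23 of C → 37.83; 56/56 used.
Total value = 579.83

579.83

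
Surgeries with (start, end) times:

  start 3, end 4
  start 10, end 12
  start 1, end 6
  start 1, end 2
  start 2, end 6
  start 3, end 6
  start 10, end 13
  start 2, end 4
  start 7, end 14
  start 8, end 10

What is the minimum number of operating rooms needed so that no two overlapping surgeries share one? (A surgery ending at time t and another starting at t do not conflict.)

starts: [1, 1, 2, 2, 3, 3, 7, 8, 10, 10]
ends:   [2, 4, 4, 6, 6, 6, 10, 12, 13, 14]
s1→1 s1→2 e2→1 s2→2 s2→3 s3→4 s3→5  — peak 5.

5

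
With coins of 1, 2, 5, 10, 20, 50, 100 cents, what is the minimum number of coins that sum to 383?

Greedy: take as many of the largest coin as possible, then repeat with the remainder.
383 = 3×100 + 1×50 + 1×20 + 1×10 + 1×2 + 1×1
Total coins = 3 + 1 + 1 + 1 + 1 + 1 = 8

8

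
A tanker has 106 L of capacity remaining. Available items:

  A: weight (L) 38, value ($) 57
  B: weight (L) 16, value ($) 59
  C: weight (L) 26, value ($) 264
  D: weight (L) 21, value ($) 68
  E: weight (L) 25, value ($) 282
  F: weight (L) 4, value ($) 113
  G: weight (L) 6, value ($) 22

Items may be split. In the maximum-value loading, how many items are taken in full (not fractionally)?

Sort by value per unit weight and fill in that order.
Ratios (sorted): F 28.25, E 11.28, C 10.15, B 3.69, G 3.67, D 3.24, A 1.50
take F (4 @ 113); take E (25 @ 282); take C (26 @ 264); take B (16 @ 59); take G (6 @ 22); take D (21 @ 68); take 8/38 of A → 12.00. Capacity used 106/106.
6 item(s) taken whole; one partial (take 8/38 of A).

6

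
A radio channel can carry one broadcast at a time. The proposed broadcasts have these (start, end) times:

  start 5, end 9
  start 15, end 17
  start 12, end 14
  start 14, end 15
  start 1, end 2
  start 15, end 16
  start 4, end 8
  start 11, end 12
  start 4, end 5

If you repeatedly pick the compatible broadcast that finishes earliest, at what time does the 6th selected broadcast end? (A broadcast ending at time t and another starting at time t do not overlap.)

Order by finish time; keep every interval that doesn't clash with the previous kept one.
Sorted by end: (1,2)  (4,5)  (4,8)  (5,9)  (11,12)  (12,14)  (14,15)  (15,16)  (15,17)
take (1,2); take (4,5); take (5,9); take (11,12); take (12,14); take (14,15); take (15,16).
Selected: (1,2) (4,5) (5,9) (11,12) (12,14) (14,15) (15,16)

15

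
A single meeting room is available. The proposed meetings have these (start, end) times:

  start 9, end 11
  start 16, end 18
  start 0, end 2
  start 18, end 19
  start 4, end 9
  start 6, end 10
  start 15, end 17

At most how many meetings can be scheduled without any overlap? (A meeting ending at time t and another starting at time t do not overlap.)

Sort by end time and greedily take each interval whose start is ≥ the last chosen end.
By end time: (0,2), (4,9), (6,10), (9,11), (15,17), (16,18), (18,19).
Pick (0,2); next start ≥ 2 → (4,9); next start ≥ 9 → (9,11); next start ≥ 11 → (15,17); next start ≥ 17 → (18,19).
Selected 5 meetings.

5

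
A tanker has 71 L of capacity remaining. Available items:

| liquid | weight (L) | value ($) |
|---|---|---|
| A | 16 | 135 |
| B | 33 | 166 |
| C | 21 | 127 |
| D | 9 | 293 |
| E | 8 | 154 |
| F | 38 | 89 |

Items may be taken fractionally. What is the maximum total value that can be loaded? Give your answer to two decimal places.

Order: D (293/9=32.56) > E (154/8=19.25) > A (135/16=8.44) > C (127/21=6.05) > B (166/33=5.03) > F (89/38=2.34)
Fill: take D (9 @ 293) → take E (8 @ 154) → take A (16 @ 135) → take C (21 @ 127) → take 17/33 of B → 85.52; 71/71 used.
Total value = 794.52

794.52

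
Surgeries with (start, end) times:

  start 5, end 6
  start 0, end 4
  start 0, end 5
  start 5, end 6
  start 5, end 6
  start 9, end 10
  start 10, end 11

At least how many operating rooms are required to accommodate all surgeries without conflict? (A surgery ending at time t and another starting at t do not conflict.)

3

The answer is the maximum number of intervals overlapping at any instant.
starts: [0, 0, 5, 5, 5, 9, 10]
ends:   [4, 5, 6, 6, 6, 10, 11]
s0→1 s0→2 e4→1 e5→0 s5→1 s5→2 s5→3  — peak 3.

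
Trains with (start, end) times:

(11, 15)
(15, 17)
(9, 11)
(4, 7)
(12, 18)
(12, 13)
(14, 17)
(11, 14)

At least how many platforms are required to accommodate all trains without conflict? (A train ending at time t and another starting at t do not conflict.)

4

Count concurrent intervals with a sweep; the peak is the room count.
Events (time:±→running): 4:+→1 7:-→0 9:+→1 11:-→0 11:+→1 11:+→2 12:+→3 12:+→4 … peak 4.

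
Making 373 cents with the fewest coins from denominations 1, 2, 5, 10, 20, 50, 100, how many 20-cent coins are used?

1

Use the largest denomination that fits, subtract, and repeat.
373 − 3×100→73 − 1×50→23 − 1×20→3 − 1×2→1 − 1×1→0
Count of 20: 1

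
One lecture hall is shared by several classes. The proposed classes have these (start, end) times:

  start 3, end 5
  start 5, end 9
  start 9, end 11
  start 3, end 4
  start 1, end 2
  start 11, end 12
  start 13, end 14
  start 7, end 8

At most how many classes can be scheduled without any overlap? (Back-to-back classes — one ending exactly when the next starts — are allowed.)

By end time: (1,2), (3,4), (3,5), (7,8), (5,9), (9,11), (11,12), (13,14).
Pick (1,2); next start ≥ 2 → (3,4); next start ≥ 4 → (7,8); next start ≥ 8 → (9,11); next start ≥ 11 → (11,12); next start ≥ 12 → (13,14).
Selected 6 classes.

6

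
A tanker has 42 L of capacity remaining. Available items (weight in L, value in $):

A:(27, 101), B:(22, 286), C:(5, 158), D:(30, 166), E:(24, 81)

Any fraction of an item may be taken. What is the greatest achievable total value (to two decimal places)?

527.00

Greedy by value/weight ratio, highest first.
Order: C (158/5=31.60) > B (286/22=13.00) > D (166/30=5.53) > A (101/27=3.74) > E (81/24=3.38)
Fill: take C (5 @ 158) → take B (22 @ 286) → take 15/30 of D → 83.00; 42/42 used.
Total value = 527.00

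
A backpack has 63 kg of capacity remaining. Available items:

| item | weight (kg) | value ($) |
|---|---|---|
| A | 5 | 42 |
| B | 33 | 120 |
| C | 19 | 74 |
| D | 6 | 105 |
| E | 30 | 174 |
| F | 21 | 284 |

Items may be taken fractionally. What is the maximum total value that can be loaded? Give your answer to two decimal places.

608.89

Sort by value per unit weight and fill in that order.
Order: D (105/6=17.50) > F (284/21=13.52) > A (42/5=8.40) > E (174/30=5.80) > C (74/19=3.89) > B (120/33=3.64)
Fill: take D (6 @ 105) → take F (21 @ 284) → take A (5 @ 42) → take E (30 @ 174) → take 1/19 of C → 3.89; 63/63 used.
Total value = 608.89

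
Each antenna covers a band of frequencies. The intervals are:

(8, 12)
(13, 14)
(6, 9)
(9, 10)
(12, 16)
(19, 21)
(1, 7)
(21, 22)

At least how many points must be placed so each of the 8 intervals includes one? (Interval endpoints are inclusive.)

4

Process intervals by earliest right end; each time one isn't hit yet, stab at its right endpoint.
By right end: [1,7]  [6,9]  [9,10]  [8,12]  [13,14]  [12,16]  [19,21]  [21,22]
[1,7] uncovered → point at 7; [9,10] uncovered → point at 10; [13,14] uncovered → point at 14; [19,21] uncovered → point at 21.
Points: 7, 10, 14, 21 (4 total).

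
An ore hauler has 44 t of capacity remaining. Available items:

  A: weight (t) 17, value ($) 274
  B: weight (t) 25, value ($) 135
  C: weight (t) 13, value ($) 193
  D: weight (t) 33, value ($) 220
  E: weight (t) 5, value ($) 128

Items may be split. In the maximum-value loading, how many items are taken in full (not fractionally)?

Order: E (128/5=25.60) > A (274/17=16.12) > C (193/13=14.85) > D (220/33=6.67) > B (135/25=5.40)
Fill: take E (5 @ 128) → take A (17 @ 274) → take C (13 @ 193) → take 9/33 of D → 60.00; 44/44 used.
3 item(s) taken whole; one partial (take 9/33 of D).

3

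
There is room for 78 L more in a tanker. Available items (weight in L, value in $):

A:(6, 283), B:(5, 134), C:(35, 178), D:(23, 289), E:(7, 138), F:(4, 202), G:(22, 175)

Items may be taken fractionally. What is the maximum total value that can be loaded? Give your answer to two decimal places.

1276.94

Order: F (202/4=50.50) > A (283/6=47.17) > B (134/5=26.80) > E (138/7=19.71) > D (289/23=12.57) > G (175/22=7.95) > C (178/35=5.09)
Fill: take F (4 @ 202) → take A (6 @ 283) → take B (5 @ 134) → take E (7 @ 138) → take D (23 @ 289) → take G (22 @ 175) → take 11/35 of C → 55.94; 78/78 used.
Total value = 1276.94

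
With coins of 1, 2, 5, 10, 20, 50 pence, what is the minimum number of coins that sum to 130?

130 − 2×50→30 − 1×20→10 − 1×10→0
Total coins = 2 + 1 + 1 = 4

4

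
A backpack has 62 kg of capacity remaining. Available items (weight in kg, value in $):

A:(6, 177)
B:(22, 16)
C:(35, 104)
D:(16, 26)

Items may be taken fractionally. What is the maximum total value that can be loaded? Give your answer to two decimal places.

Sort by value per unit weight and fill in that order.
Order: A (177/6=29.50) > C (104/35=2.97) > D (26/16=1.62) > B (16/22=0.73)
Fill: take A (6 @ 177) → take C (35 @ 104) → take D (16 @ 26) → take 5/22 of B → 3.64; 62/62 used.
Total value = 310.64

310.64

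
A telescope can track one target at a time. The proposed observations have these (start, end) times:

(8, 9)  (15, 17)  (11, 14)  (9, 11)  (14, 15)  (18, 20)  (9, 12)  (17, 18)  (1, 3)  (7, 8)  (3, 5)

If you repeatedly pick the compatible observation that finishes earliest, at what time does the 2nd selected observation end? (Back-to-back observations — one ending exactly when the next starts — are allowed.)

5

Greedy by earliest finish: after sorting by end time, pick each interval compatible with the last pick.
By end time: (1,3), (3,5), (7,8), (8,9), (9,11), (9,12), (11,14), (14,15), (15,17), (17,18), (18,20).
Pick (1,3); next start ≥ 3 → (3,5); next start ≥ 5 → (7,8); next start ≥ 8 → (8,9); next start ≥ 9 → (9,11); next start ≥ 11 → (11,14); next start ≥ 14 → (14,15); next start ≥ 15 → (15,17); next start ≥ 17 → (17,18); next start ≥ 18 → (18,20).
Selected: (1,3) (3,5) (7,8) (8,9) (9,11) (11,14) (14,15) (15,17) (17,18) (18,20)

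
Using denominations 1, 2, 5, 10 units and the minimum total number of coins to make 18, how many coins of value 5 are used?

1

18 − 1×10→8 − 1×5→3 − 1×2→1 − 1×1→0
Count of 5: 1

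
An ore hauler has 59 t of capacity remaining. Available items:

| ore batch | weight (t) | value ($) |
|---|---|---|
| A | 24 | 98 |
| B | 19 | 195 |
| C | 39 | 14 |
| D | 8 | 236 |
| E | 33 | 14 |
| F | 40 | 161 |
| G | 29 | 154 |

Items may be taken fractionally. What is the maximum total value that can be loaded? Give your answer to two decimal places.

597.25

Greedy by value/weight ratio, highest first.
Order: D (236/8=29.50) > B (195/19=10.26) > G (154/29=5.31) > A (98/24=4.08) > F (161/40=4.03) > E (14/33=0.42) > C (14/39=0.36)
Fill: take D (8 @ 236) → take B (19 @ 195) → take G (29 @ 154) → take 3/24 of A → 12.25; 59/59 used.
Total value = 597.25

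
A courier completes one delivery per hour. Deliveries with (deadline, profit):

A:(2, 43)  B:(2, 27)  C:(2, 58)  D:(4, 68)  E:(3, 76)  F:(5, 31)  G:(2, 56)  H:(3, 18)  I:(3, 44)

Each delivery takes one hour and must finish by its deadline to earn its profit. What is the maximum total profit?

289

Take jobs in profit order; each goes to the latest open slot no later than its deadline.
By profit: E(d3,76), D(d4,68), C(d2,58), G(d2,56), I(d3,44), A(d2,43), F(d5,31), B(d2,27), H(d3,18)
E→slot 3; D→slot 4; C→slot 2; G→slot 1; I skipped; A skipped; F→slot 5; B skipped; H skipped.
Profit = 56 + 58 + 76 + 68 + 31 = 289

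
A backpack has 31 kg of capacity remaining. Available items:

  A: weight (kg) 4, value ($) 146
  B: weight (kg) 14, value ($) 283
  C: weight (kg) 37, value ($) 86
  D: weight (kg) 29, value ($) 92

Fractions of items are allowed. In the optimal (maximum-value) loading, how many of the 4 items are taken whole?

Ratios (sorted): A 36.50, B 20.21, D 3.17, C 2.32
take A (4 @ 146); take B (14 @ 283); take 13/29 of D → 41.24. Capacity used 31/31.
2 item(s) taken whole; one partial (take 13/29 of D).

2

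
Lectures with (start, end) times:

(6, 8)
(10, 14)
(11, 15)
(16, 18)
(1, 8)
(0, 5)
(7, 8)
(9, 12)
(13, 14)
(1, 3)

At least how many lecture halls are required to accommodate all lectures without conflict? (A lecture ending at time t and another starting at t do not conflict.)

Count concurrent intervals with a sweep; the peak is the room count.
Events (time:±→running): 0:+→1 1:+→2 1:+→3 … peak 3.

3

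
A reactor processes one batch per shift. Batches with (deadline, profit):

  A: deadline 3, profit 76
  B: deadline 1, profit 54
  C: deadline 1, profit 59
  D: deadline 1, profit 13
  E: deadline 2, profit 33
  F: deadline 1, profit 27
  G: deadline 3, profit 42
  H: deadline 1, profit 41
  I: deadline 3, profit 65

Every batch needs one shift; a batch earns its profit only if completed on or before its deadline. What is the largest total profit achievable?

200

By profit: A(d3,76), I(d3,65), C(d1,59), B(d1,54), G(d3,42), H(d1,41), E(d2,33), F(d1,27), D(d1,13)
A→slot 3; I→slot 2; C→slot 1; B skipped; G skipped; H skipped; E skipped; F skipped; D skipped.
Profit = 59 + 65 + 76 = 200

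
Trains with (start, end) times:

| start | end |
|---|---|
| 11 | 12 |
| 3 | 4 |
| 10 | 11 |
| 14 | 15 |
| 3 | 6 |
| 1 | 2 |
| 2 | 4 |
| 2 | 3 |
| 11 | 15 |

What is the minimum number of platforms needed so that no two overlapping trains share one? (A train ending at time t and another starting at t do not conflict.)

The answer is the maximum number of intervals overlapping at any instant.
starts: [1, 2, 2, 3, 3, 10, 11, 11, 14]
ends:   [2, 3, 4, 4, 6, 11, 12, 15, 15]
s1→1 e2→0 s2→1 s2→2 e3→1 s3→2 s3→3  — peak 3.

3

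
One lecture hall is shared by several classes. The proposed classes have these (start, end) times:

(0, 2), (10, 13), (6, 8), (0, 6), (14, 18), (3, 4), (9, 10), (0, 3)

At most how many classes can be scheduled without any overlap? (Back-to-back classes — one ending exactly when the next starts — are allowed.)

Sort by end time and greedily take each interval whose start is ≥ the last chosen end.
Sorted by end: (0,2)  (0,3)  (3,4)  (0,6)  (6,8)  (9,10)  (10,13)  (14,18)
take (0,2); take (3,4); take (6,8); take (9,10); take (10,13); take (14,18).
Selected 6 classes.

6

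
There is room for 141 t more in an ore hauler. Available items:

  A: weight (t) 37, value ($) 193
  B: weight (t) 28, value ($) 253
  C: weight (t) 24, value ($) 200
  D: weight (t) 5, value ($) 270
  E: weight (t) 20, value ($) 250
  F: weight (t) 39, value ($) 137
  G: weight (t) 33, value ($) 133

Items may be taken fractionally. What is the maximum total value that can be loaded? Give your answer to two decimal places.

Ratios (sorted): D 54.00, E 12.50, B 9.04, C 8.33, A 5.22, G 4.03, F 3.51
take D (5 @ 270); take E (20 @ 250); take B (28 @ 253); take C (24 @ 200); take A (37 @ 193); take 27/33 of G → 108.82. Capacity used 141/141.
Total value = 1274.82

1274.82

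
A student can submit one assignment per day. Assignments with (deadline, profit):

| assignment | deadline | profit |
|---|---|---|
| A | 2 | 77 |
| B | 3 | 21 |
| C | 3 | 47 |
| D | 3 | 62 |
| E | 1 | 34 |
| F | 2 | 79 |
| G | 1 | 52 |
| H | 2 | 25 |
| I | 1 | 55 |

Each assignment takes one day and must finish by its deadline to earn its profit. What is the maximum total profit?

By profit: F(d2,79), A(d2,77), D(d3,62), I(d1,55), G(d1,52), C(d3,47), E(d1,34), H(d2,25), B(d3,21)
F→slot 2; A→slot 1; D→slot 3; I skipped; G skipped; C skipped; E skipped; H skipped; B skipped.
Profit = 77 + 79 + 62 = 218

218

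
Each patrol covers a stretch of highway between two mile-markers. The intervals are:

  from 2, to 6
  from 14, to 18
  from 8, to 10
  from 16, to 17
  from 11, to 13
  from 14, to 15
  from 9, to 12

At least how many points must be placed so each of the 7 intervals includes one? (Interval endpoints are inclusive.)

Sort by right endpoint; whenever an interval is uncovered, place a point at its right end.
By right end: [2,6]  [8,10]  [9,12]  [11,13]  [14,15]  [16,17]  [14,18]
[2,6] uncovered → point at 6; [8,10] uncovered → point at 10; [11,13] uncovered → point at 13; [14,15] uncovered → point at 15; [16,17] uncovered → point at 17.
Points: 6, 10, 13, 15, 17 (5 total).

5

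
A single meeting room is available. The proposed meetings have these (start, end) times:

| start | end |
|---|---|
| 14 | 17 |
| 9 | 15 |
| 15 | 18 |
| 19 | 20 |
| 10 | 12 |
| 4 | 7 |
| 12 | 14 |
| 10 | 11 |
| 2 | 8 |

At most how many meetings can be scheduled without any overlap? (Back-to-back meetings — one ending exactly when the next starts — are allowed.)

Sort by end time and greedily take each interval whose start is ≥ the last chosen end.
Sorted by end: (4,7)  (2,8)  (10,11)  (10,12)  (12,14)  (9,15)  (14,17)  (15,18)  (19,20)
take (4,7); take (10,11); take (12,14); skip (9,15); take (14,17); take (19,20).
Selected 5 meetings.

5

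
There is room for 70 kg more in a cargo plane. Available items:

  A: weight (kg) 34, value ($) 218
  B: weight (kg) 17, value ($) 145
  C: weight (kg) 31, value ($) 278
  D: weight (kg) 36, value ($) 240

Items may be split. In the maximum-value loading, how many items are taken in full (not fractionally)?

Greedy by value/weight ratio, highest first.
Ratios (sorted): C 8.97, B 8.53, D 6.67, A 6.41
take C (31 @ 278); take B (17 @ 145); take 22/36 of D → 146.67. Capacity used 70/70.
2 item(s) taken whole; one partial (take 22/36 of D).

2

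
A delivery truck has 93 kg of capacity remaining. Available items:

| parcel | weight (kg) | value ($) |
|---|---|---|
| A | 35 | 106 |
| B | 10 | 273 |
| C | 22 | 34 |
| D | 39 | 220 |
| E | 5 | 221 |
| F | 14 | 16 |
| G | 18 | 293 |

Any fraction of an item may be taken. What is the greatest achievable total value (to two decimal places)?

1070.60

Greedy by value/weight ratio, highest first.
Ratios (sorted): E 44.20, B 27.30, G 16.28, D 5.64, A 3.03, C 1.55, F 1.14
take E (5 @ 221); take B (10 @ 273); take G (18 @ 293); take D (39 @ 220); take 21/35 of A → 63.60. Capacity used 93/93.
Total value = 1070.60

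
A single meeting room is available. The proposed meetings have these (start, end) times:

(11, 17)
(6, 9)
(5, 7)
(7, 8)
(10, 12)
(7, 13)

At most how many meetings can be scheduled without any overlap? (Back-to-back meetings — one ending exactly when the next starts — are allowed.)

3

Sorted by end: (5,7)  (7,8)  (6,9)  (10,12)  (7,13)  (11,17)
take (5,7); take (7,8); skip (6,9); take (10,12); skip (7,13).
Selected 3 meetings.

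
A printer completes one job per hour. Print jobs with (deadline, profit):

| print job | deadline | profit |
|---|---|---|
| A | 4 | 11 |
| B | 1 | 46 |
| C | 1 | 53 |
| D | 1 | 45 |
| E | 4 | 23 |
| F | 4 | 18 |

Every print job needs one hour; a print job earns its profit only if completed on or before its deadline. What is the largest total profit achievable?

Take jobs in profit order; each goes to the latest open slot no later than its deadline.
Profit order: C=53 B=46 D=45 E=23 F=18 A=11
Assign: C→slot 1, B skipped, D skipped, E→slot 4, F→slot 3, A→slot 2.
Slots: [1:C] [2:A] [3:F] [4:E]
Profit = 53 + 11 + 18 + 23 = 105

105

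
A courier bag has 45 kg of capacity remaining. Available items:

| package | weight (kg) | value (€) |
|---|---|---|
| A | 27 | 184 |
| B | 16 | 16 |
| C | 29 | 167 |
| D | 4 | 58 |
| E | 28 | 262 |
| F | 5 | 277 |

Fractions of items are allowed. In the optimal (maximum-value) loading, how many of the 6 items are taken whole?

3

Greedy by value/weight ratio, highest first.
Ratios (sorted): F 55.40, D 14.50, E 9.36, A 6.81, C 5.76, B 1.00
take F (5 @ 277); take D (4 @ 58); take E (28 @ 262); take 8/27 of A → 54.52. Capacity used 45/45.
3 item(s) taken whole; one partial (take 8/27 of A).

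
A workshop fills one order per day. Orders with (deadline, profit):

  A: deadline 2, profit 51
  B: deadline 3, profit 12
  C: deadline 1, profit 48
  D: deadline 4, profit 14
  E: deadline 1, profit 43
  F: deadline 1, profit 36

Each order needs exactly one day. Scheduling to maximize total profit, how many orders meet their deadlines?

4

Profit order: A=51 C=48 E=43 F=36 D=14 B=12
Assign: A→slot 2, C→slot 1, E skipped, F skipped, D→slot 4, B→slot 3.
Slots: [1:C] [2:A] [3:B] [4:D]
4 of 6 scheduled.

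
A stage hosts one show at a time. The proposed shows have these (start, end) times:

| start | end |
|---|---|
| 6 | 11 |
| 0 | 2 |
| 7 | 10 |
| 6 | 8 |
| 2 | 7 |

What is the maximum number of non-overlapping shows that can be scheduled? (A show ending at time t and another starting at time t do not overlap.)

3

Order by finish time; keep every interval that doesn't clash with the previous kept one.
Sorted by end: (0,2)  (2,7)  (6,8)  (7,10)  (6,11)
take (0,2); take (2,7); take (7,10).
Selected 3 shows.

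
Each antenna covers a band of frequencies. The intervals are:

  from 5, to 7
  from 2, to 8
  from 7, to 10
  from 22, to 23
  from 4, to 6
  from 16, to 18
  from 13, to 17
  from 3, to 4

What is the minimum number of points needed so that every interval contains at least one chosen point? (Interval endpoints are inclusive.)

Process intervals by earliest right end; each time one isn't hit yet, stab at its right endpoint.
By right end: [3,4]  [4,6]  [5,7]  [2,8]  [7,10]  [13,17]  [16,18]  [22,23]
[3,4] uncovered → point at 4; [5,7] uncovered → point at 7; [13,17] uncovered → point at 17; [22,23] uncovered → point at 23.
Points: 4, 7, 17, 23 (4 total).

4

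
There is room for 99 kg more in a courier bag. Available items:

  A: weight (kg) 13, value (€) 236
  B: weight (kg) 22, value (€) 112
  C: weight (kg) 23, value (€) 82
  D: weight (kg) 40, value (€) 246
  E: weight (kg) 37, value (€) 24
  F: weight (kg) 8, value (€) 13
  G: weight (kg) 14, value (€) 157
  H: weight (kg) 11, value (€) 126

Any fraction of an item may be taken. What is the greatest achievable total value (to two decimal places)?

Greedy by value/weight ratio, highest first.
Ratios (sorted): A 18.15, H 11.45, G 11.21, D 6.15, B 5.09, C 3.57, F 1.62, E 0.65
take A (13 @ 236); take H (11 @ 126); take G (14 @ 157); take D (40 @ 246); take 21/22 of B → 106.91. Capacity used 99/99.
Total value = 871.91

871.91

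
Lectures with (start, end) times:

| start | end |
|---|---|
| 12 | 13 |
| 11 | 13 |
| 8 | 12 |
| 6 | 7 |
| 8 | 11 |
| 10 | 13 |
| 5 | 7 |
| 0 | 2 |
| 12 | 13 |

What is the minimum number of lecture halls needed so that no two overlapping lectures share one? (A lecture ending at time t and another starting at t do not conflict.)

4

The answer is the maximum number of intervals overlapping at any instant.
Events (time:±→running): 0:+→1 2:-→0 5:+→1 6:+→2 7:-→1 7:-→0 8:+→1 8:+→2 10:+→3 11:-→2 11:+→3 12:-→2 12:+→3 12:+→4 … peak 4.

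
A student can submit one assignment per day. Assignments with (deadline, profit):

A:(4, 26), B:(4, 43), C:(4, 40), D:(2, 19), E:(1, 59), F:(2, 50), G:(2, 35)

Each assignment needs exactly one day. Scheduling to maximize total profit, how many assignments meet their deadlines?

4

Take jobs in profit order; each goes to the latest open slot no later than its deadline.
By profit: E(d1,59), F(d2,50), B(d4,43), C(d4,40), G(d2,35), A(d4,26), D(d2,19)
E→slot 1; F→slot 2; B→slot 4; C→slot 3; G skipped; A skipped; D skipped.
4 of 7 scheduled.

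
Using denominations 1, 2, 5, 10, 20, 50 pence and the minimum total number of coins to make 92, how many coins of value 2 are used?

1

92 = 1×50 + 2×20 + 1×2
Count of 2: 1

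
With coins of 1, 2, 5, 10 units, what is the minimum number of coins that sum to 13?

3

Use the largest denomination that fits, subtract, and repeat.
13 = 1×10 + 1×2 + 1×1
Total coins = 1 + 1 + 1 = 3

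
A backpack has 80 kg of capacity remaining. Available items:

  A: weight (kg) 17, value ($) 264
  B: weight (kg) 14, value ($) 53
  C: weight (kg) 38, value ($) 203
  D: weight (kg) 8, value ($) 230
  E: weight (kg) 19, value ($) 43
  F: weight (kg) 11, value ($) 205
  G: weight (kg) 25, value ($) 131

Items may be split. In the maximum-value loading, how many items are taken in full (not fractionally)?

4

Greedy by value/weight ratio, highest first.
Ratios (sorted): D 28.75, F 18.64, A 15.53, C 5.34, G 5.24, B 3.79, E 2.26
take D (8 @ 230); take F (11 @ 205); take A (17 @ 264); take C (38 @ 203); take 6/25 of G → 31.44. Capacity used 80/80.
4 item(s) taken whole; one partial (take 6/25 of G).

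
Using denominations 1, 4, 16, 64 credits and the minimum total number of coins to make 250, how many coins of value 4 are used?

2

250 = 3×64 + 3×16 + 2×4 + 2×1
Count of 4: 2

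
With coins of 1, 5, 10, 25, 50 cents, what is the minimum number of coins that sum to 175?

4

Use the largest denomination that fits, subtract, and repeat.
175 = 3×50 + 1×25
Total coins = 3 + 1 = 4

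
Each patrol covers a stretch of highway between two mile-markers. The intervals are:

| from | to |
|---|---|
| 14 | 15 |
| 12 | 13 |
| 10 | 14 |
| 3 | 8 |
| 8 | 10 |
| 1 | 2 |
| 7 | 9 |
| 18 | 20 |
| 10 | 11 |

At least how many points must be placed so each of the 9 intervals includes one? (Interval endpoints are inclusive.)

Process intervals by earliest right end; each time one isn't hit yet, stab at its right endpoint.
By right end: [1,2]  [3,8]  [7,9]  [8,10]  [10,11]  [12,13]  [10,14]  [14,15]  [18,20]
[1,2] uncovered → point at 2; [3,8] uncovered → point at 8; [10,11] uncovered → point at 11; [12,13] uncovered → point at 13; [14,15] uncovered → point at 15; [18,20] uncovered → point at 20.
Points: 2, 8, 11, 13, 15, 20 (6 total).

6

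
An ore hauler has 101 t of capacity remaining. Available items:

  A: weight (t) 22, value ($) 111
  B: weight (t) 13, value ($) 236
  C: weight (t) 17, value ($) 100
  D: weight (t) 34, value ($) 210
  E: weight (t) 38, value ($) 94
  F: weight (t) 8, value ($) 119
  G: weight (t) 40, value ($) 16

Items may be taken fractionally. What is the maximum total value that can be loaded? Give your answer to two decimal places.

793.32

Order: B (236/13=18.15) > F (119/8=14.88) > D (210/34=6.18) > C (100/17=5.88) > A (111/22=5.05) > E (94/38=2.47) > G (16/40=0.40)
Fill: take B (13 @ 236) → take F (8 @ 119) → take D (34 @ 210) → take C (17 @ 100) → take A (22 @ 111) → take 7/38 of E → 17.32; 101/101 used.
Total value = 793.32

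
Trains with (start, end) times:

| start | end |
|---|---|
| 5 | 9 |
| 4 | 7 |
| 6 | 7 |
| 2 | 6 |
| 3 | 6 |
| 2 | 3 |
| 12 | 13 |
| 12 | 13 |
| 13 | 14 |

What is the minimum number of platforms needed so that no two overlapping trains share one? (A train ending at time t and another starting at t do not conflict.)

Count concurrent intervals with a sweep; the peak is the room count.
starts: [2, 2, 3, 4, 5, 6, 12, 12, 13]
ends:   [3, 6, 6, 7, 7, 9, 13, 13, 14]
s2→1 s2→2 e3→1 s3→2 s4→3 s5→4  — peak 4.

4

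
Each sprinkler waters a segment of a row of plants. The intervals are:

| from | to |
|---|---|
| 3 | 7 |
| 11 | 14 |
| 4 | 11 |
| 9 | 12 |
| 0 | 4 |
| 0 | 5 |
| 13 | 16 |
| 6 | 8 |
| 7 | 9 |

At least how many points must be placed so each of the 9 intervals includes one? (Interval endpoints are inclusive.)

By right end: [0,4]  [0,5]  [3,7]  [6,8]  [7,9]  [4,11]  [9,12]  [11,14]  [13,16]
[0,4] uncovered → point at 4; [6,8] uncovered → point at 8; [9,12] uncovered → point at 12; [13,16] uncovered → point at 16.
Points: 4, 8, 12, 16 (4 total).

4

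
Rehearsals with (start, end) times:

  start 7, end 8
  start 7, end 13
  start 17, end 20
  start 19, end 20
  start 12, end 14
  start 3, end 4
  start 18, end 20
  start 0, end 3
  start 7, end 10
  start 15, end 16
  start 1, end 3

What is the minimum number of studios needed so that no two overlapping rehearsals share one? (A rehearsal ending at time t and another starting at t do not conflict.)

starts: [0, 1, 3, 7, 7, 7, 12, 15, 17, 18, 19]
ends:   [3, 3, 4, 8, 10, 13, 14, 16, 20, 20, 20]
s0→1 s1→2 e3→1 e3→0 s3→1 e4→0 s7→1 s7→2 s7→3  — peak 3.

3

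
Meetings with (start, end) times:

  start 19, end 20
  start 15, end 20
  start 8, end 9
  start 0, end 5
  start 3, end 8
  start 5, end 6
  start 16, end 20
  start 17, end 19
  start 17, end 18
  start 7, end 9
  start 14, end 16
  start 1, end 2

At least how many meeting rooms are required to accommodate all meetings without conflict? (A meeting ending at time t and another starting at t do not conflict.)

4

starts: [0, 1, 3, 5, 7, 8, 14, 15, 16, 17, 17, 19]
ends:   [2, 5, 6, 8, 9, 9, 16, 18, 19, 20, 20, 20]
s0→1 s1→2 e2→1 s3→2 e5→1 s5→2 e6→1 s7→2 e8→1 s8→2 e9→1 e9→0 s14→1 s15→2 e16→1 s16→2 s17→3 s17→4  — peak 4.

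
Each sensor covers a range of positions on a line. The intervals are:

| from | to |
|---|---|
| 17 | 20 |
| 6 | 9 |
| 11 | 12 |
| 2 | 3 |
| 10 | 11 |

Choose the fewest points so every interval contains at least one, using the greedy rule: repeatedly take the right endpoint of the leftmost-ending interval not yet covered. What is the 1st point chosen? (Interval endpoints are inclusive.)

Process intervals by earliest right end; each time one isn't hit yet, stab at its right endpoint.
Sorted: [2,3] [6,9] [10,11] [11,12] [17,20]
{[2,3]} hit by 3; {[6,9]} hit by 9; {[10,11],[11,12]} hit by 11; {[17,20]} hit by 20.
Points: 3, 9, 11, 20 (4 total).

3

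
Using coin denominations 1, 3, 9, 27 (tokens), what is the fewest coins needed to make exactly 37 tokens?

3

Use the largest denomination that fits, subtract, and repeat.
37 = 1×27 + 1×9 + 1×1
Total coins = 1 + 1 + 1 = 3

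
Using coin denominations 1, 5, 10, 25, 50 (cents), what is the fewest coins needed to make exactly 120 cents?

120 = 2×50 + 2×10
Total coins = 2 + 2 = 4

4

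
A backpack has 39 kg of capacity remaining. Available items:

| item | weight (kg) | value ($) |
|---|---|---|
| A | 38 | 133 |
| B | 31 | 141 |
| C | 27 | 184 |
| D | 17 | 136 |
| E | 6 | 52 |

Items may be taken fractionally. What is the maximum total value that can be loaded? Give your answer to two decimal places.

Greedy by value/weight ratio, highest first.
Order: E (52/6=8.67) > D (136/17=8.00) > C (184/27=6.81) > B (141/31=4.55) > A (133/38=3.50)
Fill: take E (6 @ 52) → take D (17 @ 136) → take 16/27 of C → 109.04; 39/39 used.
Total value = 297.04

297.04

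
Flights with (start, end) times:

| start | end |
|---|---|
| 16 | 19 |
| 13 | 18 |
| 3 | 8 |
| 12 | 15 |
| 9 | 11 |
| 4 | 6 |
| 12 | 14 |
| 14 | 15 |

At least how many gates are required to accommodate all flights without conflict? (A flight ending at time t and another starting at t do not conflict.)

3

Count concurrent intervals with a sweep; the peak is the room count.
starts: [3, 4, 9, 12, 12, 13, 14, 16]
ends:   [6, 8, 11, 14, 15, 15, 18, 19]
s3→1 s4→2 e6→1 e8→0 s9→1 e11→0 s12→1 s12→2 s13→3  — peak 3.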